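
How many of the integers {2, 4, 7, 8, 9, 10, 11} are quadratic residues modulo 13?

(2/13) = -1 → non-residue.
(4/13) = +1 → QR.
(7/13) = -1 → non-residue.
(8/13) = -1 → non-residue.
(9/13) = +1 → QR.
(10/13) = +1 → QR.
(11/13) = -1 → non-residue.
Total quadratic residues among the 7: 3.

3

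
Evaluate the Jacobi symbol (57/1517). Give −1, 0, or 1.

Reciprocity: 57 ≡ 1 and 1517 ≡ 1 (mod 4), so (57/1517) = +(1517/57).
Reduce top mod 57: now compute (35/57).
Reciprocity: 35 ≡ 3 and 57 ≡ 1 (mod 4), so (35/57) = +(57/35).
Reduce top mod 35: now compute (22/35).
Pull out 2: since 35 ≡ 3 (mod 8), (2/35) = -1.
Reciprocity: 11 ≡ 3 and 35 ≡ 3 (mod 4), so (11/35) = −(35/11).
Reduce top mod 11: now compute (2/11).
Pull out 2: since 11 ≡ 3 (mod 8), (2/11) = -1.
Reached (1/11) = 1. Collecting the sign flips along the way, the symbol is -1.

-1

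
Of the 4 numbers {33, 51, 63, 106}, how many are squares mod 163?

2

(33/163) = +1 → QR.
(51/163) = +1 → QR.
(63/163) = -1 → non-residue.
(106/163) = -1 → non-residue.
Total quadratic residues among the 4: 2.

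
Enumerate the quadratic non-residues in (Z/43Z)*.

2,3,5,7,8,12,18,19,20,22,26,27,28,29,30,32,33,34,37,39,42

Square k = 1,…,21 (k and 43−k give the same square):
1²=1, 2²=4, 3²=9, 4²=16, 5²=25, 6²=36, 7²≡6, 8²≡21, 9²≡38, 10²≡14, 11²≡35, 12²≡15, 13²≡40, 14²≡24, 15²≡10, 16²≡41, 17²≡31, 18²≡23, 19²≡17, 20²≡13, 21²≡11 (mod 43).
The residues are {1, 4, 6, 9, 10, 11, 13, 14, 15, 16, 17, 21, 23, 24, 25, 31, 35, 36, 38, 40, 41}; the non-residues are the remaining 21 nonzero classes.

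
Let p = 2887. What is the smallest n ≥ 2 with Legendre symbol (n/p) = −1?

3

(2/2887) = +1, so 2 is a residue.
(3/2887) = −1, so 3 is the smallest positive non-residue mod 2887.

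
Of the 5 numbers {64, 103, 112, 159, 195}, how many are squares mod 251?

4

(64/251) = +1 → QR.
(103/251) = +1 → QR.
(112/251) = +1 → QR.
(159/251) = -1 → non-residue.
(195/251) = +1 → QR.
Total quadratic residues among the 5: 4.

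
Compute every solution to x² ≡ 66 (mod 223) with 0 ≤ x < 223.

Since 223 ≡ 3 (mod 4), a square root of 66 is 66^((223+1)/4) = 66^56 mod 223.
Repeated squaring: 66^2≡119, 66^4≡112, 66^8≡56, 66^16≡14, 66^32≡196 (mod 223).
66^56 = 66^(32+16+8) ≡ 17 (mod 223).
Check: 17² = 289 ≡ 66 (mod 223). The two roots are 17 and 206.

17, 206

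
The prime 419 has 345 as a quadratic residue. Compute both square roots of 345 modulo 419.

194, 225

Since 419 ≡ 3 (mod 4), a square root of 345 is 345^((419+1)/4) = 345^105 mod 419.
Repeated squaring: 345^2≡29, 345^4≡3, 345^8≡9, 345^16≡81, 345^32≡276, 345^64≡337 (mod 419).
345^105 = 345^(64+32+8+1) ≡ 225 (mod 419).
Check: 225² = 50625 ≡ 345 (mod 419). The two roots are 194 and 225.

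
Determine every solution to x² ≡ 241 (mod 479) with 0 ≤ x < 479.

Since 479 ≡ 3 (mod 4), a square root of 241 is 241^((479+1)/4) = 241^120 mod 479.
Repeated squaring: 241^2≡122, 241^4≡35, 241^8≡267, 241^16≡397, 241^32≡18, 241^64≡324 (mod 479).
241^120 = 241^(64+32+16+8) ≡ 264 (mod 479).
Check: 264² = 69696 ≡ 241 (mod 479). The two roots are 215 and 264.

215, 264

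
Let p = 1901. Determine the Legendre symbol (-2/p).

-1

First reduce: -2 ≡ 1899 (mod 1901).
Reciprocity: 1899 ≡ 3 and 1901 ≡ 1 (mod 4), so (1899/1901) = +(1901/1899).
Reduce top mod 1899: now compute (2/1899).
Pull out 2: since 1899 ≡ 3 (mod 8), (2/1899) = -1.
Reached (1/1899) = 1. Collecting the sign flips along the way, the symbol is -1.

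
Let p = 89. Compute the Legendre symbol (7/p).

-1

Euler's criterion: (7/89) ≡ 7^44 (mod 89).
7^2 ≡ 49 (mod 89)
7^4 ≡ 87 (mod 89)
7^8 ≡ 4 (mod 89)
7^16 ≡ 16 (mod 89)
7^32 ≡ 78 (mod 89)
7^44 = 7^(32+8+4) ≡ 88 (mod 89).
Result is 88 ≡ −1, so (7/89) = −1.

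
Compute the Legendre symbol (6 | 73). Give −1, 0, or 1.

Pull out 2: since 73 ≡ 1 (mod 8), (2/73) = +1.
Reciprocity: 3 ≡ 3 and 73 ≡ 1 (mod 4), so (3/73) = +(73/3).
Reduce top mod 3: now compute (1/3).
Reached (1/3) = 1. Collecting the sign flips along the way, the symbol is +1.

1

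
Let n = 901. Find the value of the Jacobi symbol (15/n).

1

Reciprocity: 15 ≡ 3 and 901 ≡ 1 (mod 4), so (15/901) = +(901/15).
Reduce top mod 15: now compute (1/15).
Reached (1/15) = 1. Collecting the sign flips along the way, the symbol is +1.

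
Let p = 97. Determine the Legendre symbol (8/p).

Pull out 2^3: since 97 ≡ 1 (mod 8), (2/97) = +1, so (2/97)^3 = +1.
Reached (1/97) = 1. Collecting the sign flips along the way, the symbol is +1.

1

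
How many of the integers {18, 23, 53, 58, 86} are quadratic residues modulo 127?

1

(18/127) = +1 → QR.
(23/127) = -1 → non-residue.
(53/127) = -1 → non-residue.
(58/127) = -1 → non-residue.
(86/127) = -1 → non-residue.
Total quadratic residues among the 5: 1.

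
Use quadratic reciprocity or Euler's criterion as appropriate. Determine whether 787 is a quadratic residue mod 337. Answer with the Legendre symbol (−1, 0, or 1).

1

Euler's criterion: (787/337) ≡ 113^168 (mod 337).
113^2 ≡ 300 (mod 337)
113^4 ≡ 21 (mod 337)
113^8 ≡ 104 (mod 337)
113^16 ≡ 32 (mod 337)
113^32 ≡ 13 (mod 337)
113^64 ≡ 169 (mod 337)
113^128 ≡ 253 (mod 337)
113^168 = 113^(128+32+8) ≡ 1 (mod 337).
Result is 1, so (787/337) = 1.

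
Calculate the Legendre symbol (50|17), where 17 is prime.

First reduce: 50 ≡ 16 (mod 17).
Pull out 2^4: since 17 ≡ 1 (mod 8), (2/17) = +1, so (2/17)^4 = +1.
Reached (1/17) = 1. Collecting the sign flips along the way, the symbol is +1.

1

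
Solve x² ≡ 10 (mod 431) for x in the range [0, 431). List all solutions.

Since 431 ≡ 3 (mod 4), a square root of 10 is 10^((431+1)/4) = 10^108 mod 431.
Repeated squaring: 10^2≡100, 10^4≡87, 10^8≡242, 10^16≡379, 10^32≡118, 10^64≡132 (mod 431).
10^108 = 10^(64+32+8+4) ≡ 410 (mod 431).
Check: 410² = 168100 ≡ 10 (mod 431). The two roots are 21 and 410.

21, 410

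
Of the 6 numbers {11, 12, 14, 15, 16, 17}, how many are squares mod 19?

3

(11/19) = +1 → QR.
(12/19) = -1 → non-residue.
(14/19) = -1 → non-residue.
(15/19) = -1 → non-residue.
(16/19) = +1 → QR.
(17/19) = +1 → QR.
Total quadratic residues among the 6: 3.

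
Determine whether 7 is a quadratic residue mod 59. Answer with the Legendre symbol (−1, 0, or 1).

1

Euler's criterion: (7/59) ≡ 7^29 (mod 59).
7^2 ≡ 49 (mod 59)
7^4 ≡ 41 (mod 59)
7^8 ≡ 29 (mod 59)
7^16 ≡ 15 (mod 59)
7^29 = 7^(16+8+4+1) ≡ 1 (mod 59).
Result is 1, so (7/59) = 1.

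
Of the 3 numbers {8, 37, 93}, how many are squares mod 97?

2

(8/97) = +1 → QR.
(37/97) = -1 → non-residue.
(93/97) = +1 → QR.
Total quadratic residues among the 3: 2.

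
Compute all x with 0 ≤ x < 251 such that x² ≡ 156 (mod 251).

Since 251 ≡ 3 (mod 4), a square root of 156 is 156^((251+1)/4) = 156^63 mod 251.
Repeated squaring: 156^2≡240, 156^4≡121, 156^8≡83, 156^16≡112, 156^32≡245 (mod 251).
156^63 = 156^(32+16+8+4+2+1) ≡ 174 (mod 251).
Check: 174² = 30276 ≡ 156 (mod 251). The two roots are 77 and 174.

77, 174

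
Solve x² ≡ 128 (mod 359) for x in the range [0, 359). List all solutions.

Since 359 ≡ 3 (mod 4), a square root of 128 is 128^((359+1)/4) = 128^90 mod 359.
Repeated squaring: 128^2≡229, 128^4≡27, 128^8≡11, 128^16≡121, 128^32≡281, 128^64≡340 (mod 359).
128^90 = 128^(64+16+8+2) ≡ 207 (mod 359).
Check: 207² = 42849 ≡ 128 (mod 359). The two roots are 152 and 207.

152, 207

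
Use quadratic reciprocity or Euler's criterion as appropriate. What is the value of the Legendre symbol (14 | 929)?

Pull out 2: since 929 ≡ 1 (mod 8), (2/929) = +1.
Reciprocity: 7 ≡ 3 and 929 ≡ 1 (mod 4), so (7/929) = +(929/7).
Reduce top mod 7: now compute (5/7).
Reciprocity: 5 ≡ 1 and 7 ≡ 3 (mod 4), so (5/7) = +(7/5).
Reduce top mod 5: now compute (2/5).
Pull out 2: since 5 ≡ 5 (mod 8), (2/5) = -1.
Reached (1/5) = 1. Collecting the sign flips along the way, the symbol is -1.

-1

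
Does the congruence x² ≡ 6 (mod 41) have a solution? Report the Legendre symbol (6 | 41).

Pull out 2: since 41 ≡ 1 (mod 8), (2/41) = +1.
Reciprocity: 3 ≡ 3 and 41 ≡ 1 (mod 4), so (3/41) = +(41/3).
Reduce top mod 3: now compute (2/3).
Pull out 2: since 3 ≡ 3 (mod 8), (2/3) = -1.
Reached (1/3) = 1. Collecting the sign flips along the way, the symbol is -1.

-1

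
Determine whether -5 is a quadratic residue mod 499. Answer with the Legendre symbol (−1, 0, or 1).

First reduce: -5 ≡ 494 (mod 499).
Pull out 2: since 499 ≡ 3 (mod 8), (2/499) = -1.
Reciprocity: 247 ≡ 3 and 499 ≡ 3 (mod 4), so (247/499) = −(499/247).
Reduce top mod 247: now compute (5/247).
Reciprocity: 5 ≡ 1 and 247 ≡ 3 (mod 4), so (5/247) = +(247/5).
Reduce top mod 5: now compute (2/5).
Pull out 2: since 5 ≡ 5 (mod 8), (2/5) = -1.
Reached (1/5) = 1. Collecting the sign flips along the way, the symbol is -1.

-1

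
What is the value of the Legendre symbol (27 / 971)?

1

Euler's criterion: (27/971) ≡ 27^485 (mod 971).
27^2 ≡ 729 (mod 971)
27^4 ≡ 304 (mod 971)
27^8 ≡ 171 (mod 971)
27^16 ≡ 111 (mod 971)
27^32 ≡ 669 (mod 971)
27^64 ≡ 901 (mod 971)
27^128 ≡ 45 (mod 971)
27^256 ≡ 83 (mod 971)
27^485 = 27^(256+128+64+32+4+1) ≡ 1 (mod 971).
Result is 1, so (27/971) = 1.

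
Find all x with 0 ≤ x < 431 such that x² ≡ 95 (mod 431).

Since 431 ≡ 3 (mod 4), a square root of 95 is 95^((431+1)/4) = 95^108 mod 431.
Repeated squaring: 95^2≡405, 95^4≡245, 95^8≡116, 95^16≡95, 95^32≡405, 95^64≡245 (mod 431).
95^108 = 95^(64+32+8+4) ≡ 116 (mod 431).
Check: 116² = 13456 ≡ 95 (mod 431). The two roots are 116 and 315.

116, 315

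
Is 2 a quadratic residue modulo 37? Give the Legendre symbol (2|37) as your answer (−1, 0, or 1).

Pull out 2: since 37 ≡ 5 (mod 8), (2/37) = -1.
Reached (1/37) = 1. Collecting the sign flips along the way, the symbol is -1.

-1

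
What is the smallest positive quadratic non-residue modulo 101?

(2/101) = −1, so 2 is the smallest positive non-residue mod 101.

2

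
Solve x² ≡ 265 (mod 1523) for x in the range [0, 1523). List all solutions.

Since 1523 ≡ 3 (mod 4), a square root of 265 is 265^((1523+1)/4) = 265^381 mod 1523.
Repeated squaring: 265^2≡167, 265^4≡475, 265^8≡221, 265^16≡105, 265^32≡364, 265^64≡1518, 265^128≡25, 265^256≡625 (mod 1523).
265^381 = 265^(256+64+32+16+8+4+1) ≡ 541 (mod 1523).
Check: 541² = 292681 ≡ 265 (mod 1523). The two roots are 541 and 982.

541, 982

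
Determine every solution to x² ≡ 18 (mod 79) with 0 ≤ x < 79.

Since 79 ≡ 3 (mod 4), a square root of 18 is 18^((79+1)/4) = 18^20 mod 79.
Repeated squaring: 18^2≡8, 18^4≡64, 18^8≡67, 18^16≡65 (mod 79).
18^20 = 18^(16+4) ≡ 52 (mod 79).
Check: 52² = 2704 ≡ 18 (mod 79). The two roots are 27 and 52.

27, 52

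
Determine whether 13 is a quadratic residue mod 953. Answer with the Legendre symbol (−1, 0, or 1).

Euler's criterion: (13/953) ≡ 13^476 (mod 953).
13^2 ≡ 169 (mod 953)
13^4 ≡ 924 (mod 953)
13^8 ≡ 841 (mod 953)
13^16 ≡ 155 (mod 953)
13^32 ≡ 200 (mod 953)
13^64 ≡ 927 (mod 953)
13^128 ≡ 676 (mod 953)
13^256 ≡ 489 (mod 953)
13^476 = 13^(256+128+64+16+8+4) ≡ 1 (mod 953).
Result is 1, so (13/953) = 1.

1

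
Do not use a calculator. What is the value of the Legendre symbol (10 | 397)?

1

Pull out 2: since 397 ≡ 5 (mod 8), (2/397) = -1.
Reciprocity: 5 ≡ 1 and 397 ≡ 1 (mod 4), so (5/397) = +(397/5).
Reduce top mod 5: now compute (2/5).
Pull out 2: since 5 ≡ 5 (mod 8), (2/5) = -1.
Reached (1/5) = 1. Collecting the sign flips along the way, the symbol is +1.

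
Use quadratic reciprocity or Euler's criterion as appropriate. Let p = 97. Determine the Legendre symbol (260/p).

1

First reduce: 260 ≡ 66 (mod 97).
Pull out 2: since 97 ≡ 1 (mod 8), (2/97) = +1.
Reciprocity: 33 ≡ 1 and 97 ≡ 1 (mod 4), so (33/97) = +(97/33).
Reduce top mod 33: now compute (31/33).
Reciprocity: 31 ≡ 3 and 33 ≡ 1 (mod 4), so (31/33) = +(33/31).
Reduce top mod 31: now compute (2/31).
Pull out 2: since 31 ≡ 7 (mod 8), (2/31) = +1.
Reached (1/31) = 1. Collecting the sign flips along the way, the symbol is +1.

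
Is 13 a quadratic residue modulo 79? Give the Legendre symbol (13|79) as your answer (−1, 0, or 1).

1

Reciprocity: 13 ≡ 1 and 79 ≡ 3 (mod 4), so (13/79) = +(79/13).
Reduce top mod 13: now compute (1/13).
Reached (1/13) = 1. Collecting the sign flips along the way, the symbol is +1.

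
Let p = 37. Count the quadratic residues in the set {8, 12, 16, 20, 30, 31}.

3

(8/37) = -1 → non-residue.
(12/37) = +1 → QR.
(16/37) = +1 → QR.
(20/37) = -1 → non-residue.
(30/37) = +1 → QR.
(31/37) = -1 → non-residue.
Total quadratic residues among the 6: 3.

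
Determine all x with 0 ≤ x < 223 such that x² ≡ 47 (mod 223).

50, 173

Since 223 ≡ 3 (mod 4), a square root of 47 is 47^((223+1)/4) = 47^56 mod 223.
Repeated squaring: 47^2≡202, 47^4≡218, 47^8≡25, 47^16≡179, 47^32≡152 (mod 223).
47^56 = 47^(32+16+8) ≡ 50 (mod 223).
Check: 50² = 2500 ≡ 47 (mod 223). The two roots are 50 and 173.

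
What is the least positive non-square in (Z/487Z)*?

3

(2/487) = +1, so 2 is a residue.
(3/487) = −1, so 3 is the smallest positive non-residue mod 487.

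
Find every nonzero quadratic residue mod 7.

Square k = 1,…,3 (k and 7−k give the same square):
1²=1, 2²=4, 3²≡2 (mod 7).
So the quadratic residues mod 7 are {1, 2, 4}.

1,2,4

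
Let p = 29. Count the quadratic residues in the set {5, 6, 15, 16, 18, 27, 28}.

4

(5/29) = +1 → QR.
(6/29) = +1 → QR.
(15/29) = -1 → non-residue.
(16/29) = +1 → QR.
(18/29) = -1 → non-residue.
(27/29) = -1 → non-residue.
(28/29) = +1 → QR.
Total quadratic residues among the 7: 4.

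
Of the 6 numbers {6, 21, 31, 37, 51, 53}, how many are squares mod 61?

(6/61) = -1 → non-residue.
(21/61) = -1 → non-residue.
(31/61) = -1 → non-residue.
(37/61) = -1 → non-residue.
(51/61) = -1 → non-residue.
(53/61) = -1 → non-residue.
Total quadratic residues among the 6: 0.

0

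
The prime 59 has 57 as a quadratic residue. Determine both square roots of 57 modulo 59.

23, 36

Since 59 ≡ 3 (mod 4), a square root of 57 is 57^((59+1)/4) = 57^15 mod 59.
Repeated squaring: 57^2≡4, 57^4≡16, 57^8≡20 (mod 59).
57^15 = 57^(8+4+2+1) ≡ 36 (mod 59).
Check: 36² = 1296 ≡ 57 (mod 59). The two roots are 23 and 36.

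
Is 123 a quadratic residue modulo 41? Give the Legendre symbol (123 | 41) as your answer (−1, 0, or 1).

First reduce: 123 ≡ 0 (mod 41).
Top reduces to 0: gcd > 1, so the symbol is 0.

0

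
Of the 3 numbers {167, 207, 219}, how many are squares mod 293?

(167/293) = +1 → QR.
(207/293) = -1 → non-residue.
(219/293) = -1 → non-residue.
Total quadratic residues among the 3: 1.

1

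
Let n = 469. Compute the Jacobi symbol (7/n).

0

Reciprocity: 7 ≡ 3 and 469 ≡ 1 (mod 4), so (7/469) = +(469/7).
Reduce top mod 7: now compute (0/7).
Top reduces to 0: gcd > 1, so the symbol is 0.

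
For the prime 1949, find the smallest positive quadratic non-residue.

(2/1949) = −1, so 2 is the smallest positive non-residue mod 1949.

2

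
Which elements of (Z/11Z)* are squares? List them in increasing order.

1, 3, 4, 5, 9

Square k = 1,…,5 (k and 11−k give the same square):
1²=1, 2²=4, 3²=9, 4²≡5, 5²≡3 (mod 11).
So the quadratic residues mod 11 are {1, 3, 4, 5, 9}.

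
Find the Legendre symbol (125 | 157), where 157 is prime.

-1

Reciprocity: 125 ≡ 1 and 157 ≡ 1 (mod 4), so (125/157) = +(157/125).
Reduce top mod 125: now compute (32/125).
Pull out 2^5: since 125 ≡ 5 (mod 8), (2/125) = -1, so (2/125)^5 = -1.
Reached (1/125) = 1. Collecting the sign flips along the way, the symbol is -1.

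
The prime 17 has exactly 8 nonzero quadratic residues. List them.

Square k = 1,…,8 (k and 17−k give the same square):
1²=1, 2²=4, 3²=9, 4²=16, 5²≡8, 6²≡2, 7²≡15, 8²≡13 (mod 17).
So the quadratic residues mod 17 are {1, 2, 4, 8, 9, 13, 15, 16}.

1 2 4 8 9 13 15 16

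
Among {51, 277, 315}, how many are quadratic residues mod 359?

(51/359) = +1 → QR.
(277/359) = -1 → non-residue.
(315/359) = -1 → non-residue.
Total quadratic residues among the 3: 1.

1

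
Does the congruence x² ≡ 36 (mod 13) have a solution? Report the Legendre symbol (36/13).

1

First reduce: 36 ≡ 10 (mod 13).
Pull out 2: since 13 ≡ 5 (mod 8), (2/13) = -1.
Reciprocity: 5 ≡ 1 and 13 ≡ 1 (mod 4), so (5/13) = +(13/5).
Reduce top mod 5: now compute (3/5).
Reciprocity: 3 ≡ 3 and 5 ≡ 1 (mod 4), so (3/5) = +(5/3).
Reduce top mod 3: now compute (2/3).
Pull out 2: since 3 ≡ 3 (mod 8), (2/3) = -1.
Reached (1/3) = 1. Collecting the sign flips along the way, the symbol is +1.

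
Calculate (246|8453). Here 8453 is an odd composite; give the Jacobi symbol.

-1

Pull out 2: since 8453 ≡ 5 (mod 8), (2/8453) = -1.
Reciprocity: 123 ≡ 3 and 8453 ≡ 1 (mod 4), so (123/8453) = +(8453/123).
Reduce top mod 123: now compute (89/123).
Reciprocity: 89 ≡ 1 and 123 ≡ 3 (mod 4), so (89/123) = +(123/89).
Reduce top mod 89: now compute (34/89).
Pull out 2: since 89 ≡ 1 (mod 8), (2/89) = +1.
Reciprocity: 17 ≡ 1 and 89 ≡ 1 (mod 4), so (17/89) = +(89/17).
Reduce top mod 17: now compute (4/17).
Pull out 2^2: since 17 ≡ 1 (mod 8), (2/17) = +1, so (2/17)^2 = +1.
Reached (1/17) = 1. Collecting the sign flips along the way, the symbol is -1.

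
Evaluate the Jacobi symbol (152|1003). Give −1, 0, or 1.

-1

Pull out 2^3: since 1003 ≡ 3 (mod 8), (2/1003) = -1, so (2/1003)^3 = -1.
Reciprocity: 19 ≡ 3 and 1003 ≡ 3 (mod 4), so (19/1003) = −(1003/19).
Reduce top mod 19: now compute (15/19).
Reciprocity: 15 ≡ 3 and 19 ≡ 3 (mod 4), so (15/19) = −(19/15).
Reduce top mod 15: now compute (4/15).
Pull out 2^2: since 15 ≡ 7 (mod 8), (2/15) = +1, so (2/15)^2 = +1.
Reached (1/15) = 1. Collecting the sign flips along the way, the symbol is -1.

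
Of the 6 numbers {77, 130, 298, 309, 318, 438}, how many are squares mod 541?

4

(77/541) = -1 → non-residue.
(130/541) = +1 → QR.
(298/541) = +1 → QR.
(309/541) = +1 → QR.
(318/541) = -1 → non-residue.
(438/541) = +1 → QR.
Total quadratic residues among the 6: 4.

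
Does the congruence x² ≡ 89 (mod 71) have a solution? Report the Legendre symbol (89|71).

Euler's criterion: (89/71) ≡ 18^35 (mod 71).
18^2 ≡ 40 (mod 71)
18^4 ≡ 38 (mod 71)
18^8 ≡ 24 (mod 71)
18^16 ≡ 8 (mod 71)
18^32 ≡ 64 (mod 71)
18^35 = 18^(32+2+1) ≡ 1 (mod 71).
Result is 1, so (89/71) = 1.

1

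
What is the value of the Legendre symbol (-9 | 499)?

-1

First reduce: -9 ≡ 490 (mod 499).
Pull out 2: since 499 ≡ 3 (mod 8), (2/499) = -1.
Reciprocity: 245 ≡ 1 and 499 ≡ 3 (mod 4), so (245/499) = +(499/245).
Reduce top mod 245: now compute (9/245).
Reciprocity: 9 ≡ 1 and 245 ≡ 1 (mod 4), so (9/245) = +(245/9).
Reduce top mod 9: now compute (2/9).
Pull out 2: since 9 ≡ 1 (mod 8), (2/9) = +1.
Reached (1/9) = 1. Collecting the sign flips along the way, the symbol is -1.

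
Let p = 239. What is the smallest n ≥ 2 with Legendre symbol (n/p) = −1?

(2/239) = +1, so 2 is a residue.
(3/239) = +1, so 3 is a residue.
(4/239) = +1, so 4 is a residue.
(5/239) = +1, so 5 is a residue.
(6/239) = +1, so 6 is a residue.
(7/239) = −1, so 7 is the smallest positive non-residue mod 239.

7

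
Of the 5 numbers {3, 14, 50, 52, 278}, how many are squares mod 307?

(3/307) = -1 → non-residue.
(14/307) = -1 → non-residue.
(50/307) = -1 → non-residue.
(52/307) = -1 → non-residue.
(278/307) = +1 → QR.
Total quadratic residues among the 5: 1.

1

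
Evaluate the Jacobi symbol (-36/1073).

First reduce: -36 ≡ 1037 (mod 1073).
Reciprocity: 1037 ≡ 1 and 1073 ≡ 1 (mod 4), so (1037/1073) = +(1073/1037).
Reduce top mod 1037: now compute (36/1037).
Pull out 2^2: since 1037 ≡ 5 (mod 8), (2/1037) = -1, so (2/1037)^2 = +1.
Reciprocity: 9 ≡ 1 and 1037 ≡ 1 (mod 4), so (9/1037) = +(1037/9).
Reduce top mod 9: now compute (2/9).
Pull out 2: since 9 ≡ 1 (mod 8), (2/9) = +1.
Reached (1/9) = 1. Collecting the sign flips along the way, the symbol is +1.

1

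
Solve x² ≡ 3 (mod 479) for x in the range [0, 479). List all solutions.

Since 479 ≡ 3 (mod 4), a square root of 3 is 3^((479+1)/4) = 3^120 mod 479.
Repeated squaring: 3^2≡9, 3^4≡81, 3^8≡334, 3^16≡428, 3^32≡206, 3^64≡284 (mod 479).
3^120 = 3^(64+32+16+8) ≡ 448 (mod 479).
Check: 448² = 200704 ≡ 3 (mod 479). The two roots are 31 and 448.

31, 448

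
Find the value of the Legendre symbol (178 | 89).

First reduce: 178 ≡ 0 (mod 89).
Top reduces to 0: gcd > 1, so the symbol is 0.

0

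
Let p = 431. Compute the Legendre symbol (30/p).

1

Euler's criterion: (30/431) ≡ 30^215 (mod 431).
30^2 ≡ 38 (mod 431)
30^4 ≡ 151 (mod 431)
30^8 ≡ 389 (mod 431)
30^16 ≡ 40 (mod 431)
30^32 ≡ 307 (mod 431)
30^64 ≡ 291 (mod 431)
30^128 ≡ 205 (mod 431)
30^215 = 30^(128+64+16+4+2+1) ≡ 1 (mod 431).
Result is 1, so (30/431) = 1.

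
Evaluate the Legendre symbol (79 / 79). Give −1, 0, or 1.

First reduce: 79 ≡ 0 (mod 79).
Top reduces to 0: gcd > 1, so the symbol is 0.

0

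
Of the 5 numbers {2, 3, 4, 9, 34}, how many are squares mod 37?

(2/37) = -1 → non-residue.
(3/37) = +1 → QR.
(4/37) = +1 → QR.
(9/37) = +1 → QR.
(34/37) = +1 → QR.
Total quadratic residues among the 5: 4.

4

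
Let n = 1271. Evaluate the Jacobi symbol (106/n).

Pull out 2: since 1271 ≡ 7 (mod 8), (2/1271) = +1.
Reciprocity: 53 ≡ 1 and 1271 ≡ 3 (mod 4), so (53/1271) = +(1271/53).
Reduce top mod 53: now compute (52/53).
Pull out 2^2: since 53 ≡ 5 (mod 8), (2/53) = -1, so (2/53)^2 = +1.
Reciprocity: 13 ≡ 1 and 53 ≡ 1 (mod 4), so (13/53) = +(53/13).
Reduce top mod 13: now compute (1/13).
Reached (1/13) = 1. Collecting the sign flips along the way, the symbol is +1.

1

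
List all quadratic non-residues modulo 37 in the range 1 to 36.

2, 5, 6, 8, 13, 14, 15, 17, 18, 19, 20, 22, 23, 24, 29, 31, 32, 35

Square k = 1,…,18 (k and 37−k give the same square):
1²=1, 2²=4, 3²=9, 4²=16, 5²=25, 6²=36, 7²≡12, 8²≡27, 9²≡7, 10²≡26, 11²≡10, 12²≡33, 13²≡21, 14²≡11, 15²≡3, 16²≡34, 17²≡30, 18²≡28 (mod 37).
The residues are {1, 3, 4, 7, 9, 10, 11, 12, 16, 21, 25, 26, 27, 28, 30, 33, 34, 36}; the non-residues are the remaining 18 nonzero classes.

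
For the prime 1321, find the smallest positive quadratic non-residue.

(2/1321) = +1, so 2 is a residue.
(3/1321) = +1, so 3 is a residue.
(4/1321) = +1, so 4 is a residue.
(5/1321) = +1, so 5 is a residue.
(6/1321) = +1, so 6 is a residue.
(7/1321) = −1, so 7 is the smallest positive non-residue mod 1321.

7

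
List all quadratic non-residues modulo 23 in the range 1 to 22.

Square k = 1,…,11 (k and 23−k give the same square):
1²=1, 2²=4, 3²=9, 4²=16, 5²≡2, 6²≡13, 7²≡3, 8²≡18, 9²≡12, 10²≡8, 11²≡6 (mod 23).
The residues are {1, 2, 3, 4, 6, 8, 9, 12, 13, 16, 18}; the non-residues are the remaining 11 nonzero classes.

5,7,10,11,14,15,17,19,20,21,22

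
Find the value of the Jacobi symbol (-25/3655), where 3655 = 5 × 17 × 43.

First reduce: -25 ≡ 3630 (mod 3655).
Pull out 2: since 3655 ≡ 7 (mod 8), (2/3655) = +1.
Reciprocity: 1815 ≡ 3 and 3655 ≡ 3 (mod 4), so (1815/3655) = −(3655/1815).
Reduce top mod 1815: now compute (25/1815).
Reciprocity: 25 ≡ 1 and 1815 ≡ 3 (mod 4), so (25/1815) = +(1815/25).
Reduce top mod 25: now compute (15/25).
Reciprocity: 15 ≡ 3 and 25 ≡ 1 (mod 4), so (15/25) = +(25/15).
Reduce top mod 15: now compute (10/15).
Pull out 2: since 15 ≡ 7 (mod 8), (2/15) = +1.
Reciprocity: 5 ≡ 1 and 15 ≡ 3 (mod 4), so (5/15) = +(15/5).
Reduce top mod 5: now compute (0/5).
Top reduces to 0: gcd > 1, so the symbol is 0.

0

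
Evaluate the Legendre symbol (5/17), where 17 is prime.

Euler's criterion: (5/17) ≡ 5^8 (mod 17).
5^2 ≡ 8 (mod 17)
5^4 ≡ 13 (mod 17)
5^8 ≡ 16 (mod 17)
5^8 = 5^(8) ≡ 16 (mod 17).
Result is 16 ≡ −1, so (5/17) = −1.

-1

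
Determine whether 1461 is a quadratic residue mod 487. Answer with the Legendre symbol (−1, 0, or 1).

0

First reduce: 1461 ≡ 0 (mod 487).
Top reduces to 0: gcd > 1, so the symbol is 0.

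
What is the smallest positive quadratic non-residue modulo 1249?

(2/1249) = +1, so 2 is a residue.
(3/1249) = +1, so 3 is a residue.
(4/1249) = +1, so 4 is a residue.
(5/1249) = +1, so 5 is a residue.
(6/1249) = +1, so 6 is a residue.
(7/1249) = −1, so 7 is the smallest positive non-residue mod 1249.

7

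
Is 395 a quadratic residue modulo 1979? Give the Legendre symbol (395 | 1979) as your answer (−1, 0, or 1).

-1

Reciprocity: 395 ≡ 3 and 1979 ≡ 3 (mod 4), so (395/1979) = −(1979/395).
Reduce top mod 395: now compute (4/395).
Pull out 2^2: since 395 ≡ 3 (mod 8), (2/395) = -1, so (2/395)^2 = +1.
Reached (1/395) = 1. Collecting the sign flips along the way, the symbol is -1.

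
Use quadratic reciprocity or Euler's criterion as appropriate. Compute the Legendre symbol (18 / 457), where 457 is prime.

1

Euler's criterion: (18/457) ≡ 18^228 (mod 457).
18^2 ≡ 324 (mod 457)
18^4 ≡ 323 (mod 457)
18^8 ≡ 133 (mod 457)
18^16 ≡ 323 (mod 457)
18^32 ≡ 133 (mod 457)
18^64 ≡ 323 (mod 457)
18^128 ≡ 133 (mod 457)
18^228 = 18^(128+64+32+4) ≡ 1 (mod 457).
Result is 1, so (18/457) = 1.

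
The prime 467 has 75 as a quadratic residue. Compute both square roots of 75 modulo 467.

Since 467 ≡ 3 (mod 4), a square root of 75 is 75^((467+1)/4) = 75^117 mod 467.
Repeated squaring: 75^2≡21, 75^4≡441, 75^8≡209, 75^16≡250, 75^32≡389, 75^64≡13 (mod 467).
75^117 = 75^(64+32+16+4+1) ≡ 363 (mod 467).
Check: 363² = 131769 ≡ 75 (mod 467). The two roots are 104 and 363.

104, 363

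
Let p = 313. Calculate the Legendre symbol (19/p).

1

Reciprocity: 19 ≡ 3 and 313 ≡ 1 (mod 4), so (19/313) = +(313/19).
Reduce top mod 19: now compute (9/19).
Reciprocity: 9 ≡ 1 and 19 ≡ 3 (mod 4), so (9/19) = +(19/9).
Reduce top mod 9: now compute (1/9).
Reached (1/9) = 1. Collecting the sign flips along the way, the symbol is +1.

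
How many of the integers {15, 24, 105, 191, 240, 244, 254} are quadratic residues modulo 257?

(15/257) = +1 → QR.
(24/257) = -1 → non-residue.
(105/257) = -1 → non-residue.
(191/257) = -1 → non-residue.
(240/257) = +1 → QR.
(244/257) = +1 → QR.
(254/257) = -1 → non-residue.
Total quadratic residues among the 7: 3.

3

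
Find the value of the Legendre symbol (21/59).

1

Euler's criterion: (21/59) ≡ 21^29 (mod 59).
21^2 ≡ 28 (mod 59)
21^4 ≡ 17 (mod 59)
21^8 ≡ 53 (mod 59)
21^16 ≡ 36 (mod 59)
21^29 = 21^(16+8+4+1) ≡ 1 (mod 59).
Result is 1, so (21/59) = 1.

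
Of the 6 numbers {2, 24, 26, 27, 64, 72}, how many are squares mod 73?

(2/73) = +1 → QR.
(24/73) = +1 → QR.
(26/73) = -1 → non-residue.
(27/73) = +1 → QR.
(64/73) = +1 → QR.
(72/73) = +1 → QR.
Total quadratic residues among the 6: 5.

5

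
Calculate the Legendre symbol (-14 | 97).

First reduce: -14 ≡ 83 (mod 97).
Reciprocity: 83 ≡ 3 and 97 ≡ 1 (mod 4), so (83/97) = +(97/83).
Reduce top mod 83: now compute (14/83).
Pull out 2: since 83 ≡ 3 (mod 8), (2/83) = -1.
Reciprocity: 7 ≡ 3 and 83 ≡ 3 (mod 4), so (7/83) = −(83/7).
Reduce top mod 7: now compute (6/7).
Pull out 2: since 7 ≡ 7 (mod 8), (2/7) = +1.
Reciprocity: 3 ≡ 3 and 7 ≡ 3 (mod 4), so (3/7) = −(7/3).
Reduce top mod 3: now compute (1/3).
Reached (1/3) = 1. Collecting the sign flips along the way, the symbol is -1.

-1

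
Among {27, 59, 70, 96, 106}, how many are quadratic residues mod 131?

2

(27/131) = +1 → QR.
(59/131) = +1 → QR.
(70/131) = -1 → non-residue.
(96/131) = -1 → non-residue.
(106/131) = -1 → non-residue.
Total quadratic residues among the 5: 2.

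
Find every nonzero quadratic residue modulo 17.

Square k = 1,…,8 (k and 17−k give the same square):
1²=1, 2²=4, 3²=9, 4²=16, 5²≡8, 6²≡2, 7²≡15, 8²≡13 (mod 17).
So the quadratic residues mod 17 are {1, 2, 4, 8, 9, 13, 15, 16}.

1, 2, 4, 8, 9, 13, 15, 16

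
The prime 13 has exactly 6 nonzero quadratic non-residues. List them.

2 5 6 7 8 11

Square k = 1,…,6 (k and 13−k give the same square):
1²=1, 2²=4, 3²=9, 4²≡3, 5²≡12, 6²≡10 (mod 13).
The residues are {1, 3, 4, 9, 10, 12}; the non-residues are the remaining 6 nonzero classes.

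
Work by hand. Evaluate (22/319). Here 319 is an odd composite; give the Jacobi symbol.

0

Pull out 2: since 319 ≡ 7 (mod 8), (2/319) = +1.
Reciprocity: 11 ≡ 3 and 319 ≡ 3 (mod 4), so (11/319) = −(319/11).
Reduce top mod 11: now compute (0/11).
Top reduces to 0: gcd > 1, so the symbol is 0.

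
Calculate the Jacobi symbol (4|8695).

Pull out 2^2: since 8695 ≡ 7 (mod 8), (2/8695) = +1, so (2/8695)^2 = +1.
Reached (1/8695) = 1. Collecting the sign flips along the way, the symbol is +1.

1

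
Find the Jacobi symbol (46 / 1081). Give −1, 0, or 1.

0

Pull out 2: since 1081 ≡ 1 (mod 8), (2/1081) = +1.
Reciprocity: 23 ≡ 3 and 1081 ≡ 1 (mod 4), so (23/1081) = +(1081/23).
Reduce top mod 23: now compute (0/23).
Top reduces to 0: gcd > 1, so the symbol is 0.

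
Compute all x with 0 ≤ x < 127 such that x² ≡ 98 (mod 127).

15, 112

Since 127 ≡ 3 (mod 4), a square root of 98 is 98^((127+1)/4) = 98^32 mod 127.
Repeated squaring: 98^2≡79, 98^4≡18, 98^8≡70, 98^16≡74, 98^32≡15 (mod 127).
98^32 = 98^(32) ≡ 15 (mod 127).
Check: 15² = 225 ≡ 98 (mod 127). The two roots are 15 and 112.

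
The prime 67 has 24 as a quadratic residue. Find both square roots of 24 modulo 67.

Since 67 ≡ 3 (mod 4), a square root of 24 is 24^((67+1)/4) = 24^17 mod 67.
Repeated squaring: 24^2≡40, 24^4≡59, 24^8≡64, 24^16≡9 (mod 67).
24^17 = 24^(16+1) ≡ 15 (mod 67).
Check: 15² = 225 ≡ 24 (mod 67). The two roots are 15 and 52.

15, 52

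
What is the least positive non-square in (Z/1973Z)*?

2

(2/1973) = −1, so 2 is the smallest positive non-residue mod 1973.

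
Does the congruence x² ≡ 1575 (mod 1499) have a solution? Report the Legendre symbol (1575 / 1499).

-1

First reduce: 1575 ≡ 76 (mod 1499).
Pull out 2^2: since 1499 ≡ 3 (mod 8), (2/1499) = -1, so (2/1499)^2 = +1.
Reciprocity: 19 ≡ 3 and 1499 ≡ 3 (mod 4), so (19/1499) = −(1499/19).
Reduce top mod 19: now compute (17/19).
Reciprocity: 17 ≡ 1 and 19 ≡ 3 (mod 4), so (17/19) = +(19/17).
Reduce top mod 17: now compute (2/17).
Pull out 2: since 17 ≡ 1 (mod 8), (2/17) = +1.
Reached (1/17) = 1. Collecting the sign flips along the way, the symbol is -1.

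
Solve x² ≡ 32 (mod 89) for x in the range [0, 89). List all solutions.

11, 78

89 ≡ 1 (mod 4), so we find a root by search.
Trying successive values, 11² = 121 ≡ 32 (mod 89). The other root is 89 − 11 = 78.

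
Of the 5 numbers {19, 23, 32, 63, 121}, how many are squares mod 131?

2

(19/131) = -1 → non-residue.
(23/131) = -1 → non-residue.
(32/131) = -1 → non-residue.
(63/131) = +1 → QR.
(121/131) = +1 → QR.
Total quadratic residues among the 5: 2.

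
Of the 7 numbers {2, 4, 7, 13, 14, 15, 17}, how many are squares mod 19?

(2/19) = -1 → non-residue.
(4/19) = +1 → QR.
(7/19) = +1 → QR.
(13/19) = -1 → non-residue.
(14/19) = -1 → non-residue.
(15/19) = -1 → non-residue.
(17/19) = +1 → QR.
Total quadratic residues among the 7: 3.

3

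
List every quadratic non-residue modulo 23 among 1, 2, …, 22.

5,7,10,11,14,15,17,19,20,21,22

Square k = 1,…,11 (k and 23−k give the same square):
1²=1, 2²=4, 3²=9, 4²=16, 5²≡2, 6²≡13, 7²≡3, 8²≡18, 9²≡12, 10²≡8, 11²≡6 (mod 23).
The residues are {1, 2, 3, 4, 6, 8, 9, 12, 13, 16, 18}; the non-residues are the remaining 11 nonzero classes.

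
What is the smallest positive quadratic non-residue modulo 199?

3

(2/199) = +1, so 2 is a residue.
(3/199) = −1, so 3 is the smallest positive non-residue mod 199.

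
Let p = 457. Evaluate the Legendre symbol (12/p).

Euler's criterion: (12/457) ≡ 12^228 (mod 457).
12^2 ≡ 144 (mod 457)
12^4 ≡ 171 (mod 457)
12^8 ≡ 450 (mod 457)
12^16 ≡ 49 (mod 457)
12^32 ≡ 116 (mod 457)
12^64 ≡ 203 (mod 457)
12^128 ≡ 79 (mod 457)
12^228 = 12^(128+64+32+4) ≡ 1 (mod 457).
Result is 1, so (12/457) = 1.

1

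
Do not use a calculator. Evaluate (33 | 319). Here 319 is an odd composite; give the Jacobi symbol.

0

Reciprocity: 33 ≡ 1 and 319 ≡ 3 (mod 4), so (33/319) = +(319/33).
Reduce top mod 33: now compute (22/33).
Pull out 2: since 33 ≡ 1 (mod 8), (2/33) = +1.
Reciprocity: 11 ≡ 3 and 33 ≡ 1 (mod 4), so (11/33) = +(33/11).
Reduce top mod 11: now compute (0/11).
Top reduces to 0: gcd > 1, so the symbol is 0.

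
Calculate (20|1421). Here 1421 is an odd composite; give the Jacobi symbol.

Pull out 2^2: since 1421 ≡ 5 (mod 8), (2/1421) = -1, so (2/1421)^2 = +1.
Reciprocity: 5 ≡ 1 and 1421 ≡ 1 (mod 4), so (5/1421) = +(1421/5).
Reduce top mod 5: now compute (1/5).
Reached (1/5) = 1. Collecting the sign flips along the way, the symbol is +1.

1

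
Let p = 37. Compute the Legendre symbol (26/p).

Pull out 2: since 37 ≡ 5 (mod 8), (2/37) = -1.
Reciprocity: 13 ≡ 1 and 37 ≡ 1 (mod 4), so (13/37) = +(37/13).
Reduce top mod 13: now compute (11/13).
Reciprocity: 11 ≡ 3 and 13 ≡ 1 (mod 4), so (11/13) = +(13/11).
Reduce top mod 11: now compute (2/11).
Pull out 2: since 11 ≡ 3 (mod 8), (2/11) = -1.
Reached (1/11) = 1. Collecting the sign flips along the way, the symbol is +1.

1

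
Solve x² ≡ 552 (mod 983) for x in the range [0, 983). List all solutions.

Since 983 ≡ 3 (mod 4), a square root of 552 is 552^((983+1)/4) = 552^246 mod 983.
Repeated squaring: 552^2≡957, 552^4≡676, 552^8≡864, 552^16≡399, 552^32≡938, 552^64≡59, 552^128≡532 (mod 983).
552^246 = 552^(128+64+32+16+4+2) ≡ 474 (mod 983).
Check: 474² = 224676 ≡ 552 (mod 983). The two roots are 474 and 509.

474, 509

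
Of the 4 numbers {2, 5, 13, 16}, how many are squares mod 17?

3

(2/17) = +1 → QR.
(5/17) = -1 → non-residue.
(13/17) = +1 → QR.
(16/17) = +1 → QR.
Total quadratic residues among the 4: 3.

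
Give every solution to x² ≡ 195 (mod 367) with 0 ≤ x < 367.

36, 331

Since 367 ≡ 3 (mod 4), a square root of 195 is 195^((367+1)/4) = 195^92 mod 367.
Repeated squaring: 195^2≡224, 195^4≡264, 195^8≡333, 195^16≡55, 195^32≡89, 195^64≡214 (mod 367).
195^92 = 195^(64+16+8+4) ≡ 36 (mod 367).
Check: 36² = 1296 ≡ 195 (mod 367). The two roots are 36 and 331.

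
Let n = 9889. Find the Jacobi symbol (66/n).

0

Pull out 2: since 9889 ≡ 1 (mod 8), (2/9889) = +1.
Reciprocity: 33 ≡ 1 and 9889 ≡ 1 (mod 4), so (33/9889) = +(9889/33).
Reduce top mod 33: now compute (22/33).
Pull out 2: since 33 ≡ 1 (mod 8), (2/33) = +1.
Reciprocity: 11 ≡ 3 and 33 ≡ 1 (mod 4), so (11/33) = +(33/11).
Reduce top mod 11: now compute (0/11).
Top reduces to 0: gcd > 1, so the symbol is 0.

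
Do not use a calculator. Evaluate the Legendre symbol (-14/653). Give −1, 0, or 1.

-1

Euler's criterion: (-14/653) ≡ 639^326 (mod 653).
639^2 ≡ 196 (mod 653)
639^4 ≡ 542 (mod 653)
639^8 ≡ 567 (mod 653)
639^16 ≡ 213 (mod 653)
639^32 ≡ 312 (mod 653)
639^64 ≡ 47 (mod 653)
639^128 ≡ 250 (mod 653)
639^256 ≡ 465 (mod 653)
639^326 = 639^(256+64+4+2) ≡ 652 (mod 653).
Result is 652 ≡ −1, so (-14/653) = −1.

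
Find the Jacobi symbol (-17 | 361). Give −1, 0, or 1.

First reduce: -17 ≡ 344 (mod 361).
Pull out 2^3: since 361 ≡ 1 (mod 8), (2/361) = +1, so (2/361)^3 = +1.
Reciprocity: 43 ≡ 3 and 361 ≡ 1 (mod 4), so (43/361) = +(361/43).
Reduce top mod 43: now compute (17/43).
Reciprocity: 17 ≡ 1 and 43 ≡ 3 (mod 4), so (17/43) = +(43/17).
Reduce top mod 17: now compute (9/17).
Reciprocity: 9 ≡ 1 and 17 ≡ 1 (mod 4), so (9/17) = +(17/9).
Reduce top mod 9: now compute (8/9).
Pull out 2^3: since 9 ≡ 1 (mod 8), (2/9) = +1, so (2/9)^3 = +1.
Reached (1/9) = 1. Collecting the sign flips along the way, the symbol is +1.

1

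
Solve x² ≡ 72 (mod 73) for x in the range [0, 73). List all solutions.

73 ≡ 1 (mod 4), so we find a root by search.
Trying successive values, 27² = 729 ≡ 72 (mod 73). The other root is 73 − 27 = 46.

27, 46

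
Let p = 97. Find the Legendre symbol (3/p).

Reciprocity: 3 ≡ 3 and 97 ≡ 1 (mod 4), so (3/97) = +(97/3).
Reduce top mod 3: now compute (1/3).
Reached (1/3) = 1. Collecting the sign flips along the way, the symbol is +1.

1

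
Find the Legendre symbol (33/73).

-1

Euler's criterion: (33/73) ≡ 33^36 (mod 73).
33^2 ≡ 67 (mod 73)
33^4 ≡ 36 (mod 73)
33^8 ≡ 55 (mod 73)
33^16 ≡ 32 (mod 73)
33^32 ≡ 2 (mod 73)
33^36 = 33^(32+4) ≡ 72 (mod 73).
Result is 72 ≡ −1, so (33/73) = −1.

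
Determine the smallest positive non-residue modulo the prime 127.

3

(2/127) = +1, so 2 is a residue.
(3/127) = −1, so 3 is the smallest positive non-residue mod 127.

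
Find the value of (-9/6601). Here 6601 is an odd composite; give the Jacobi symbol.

1

First reduce: -9 ≡ 6592 (mod 6601).
Pull out 2^6: since 6601 ≡ 1 (mod 8), (2/6601) = +1, so (2/6601)^6 = +1.
Reciprocity: 103 ≡ 3 and 6601 ≡ 1 (mod 4), so (103/6601) = +(6601/103).
Reduce top mod 103: now compute (9/103).
Reciprocity: 9 ≡ 1 and 103 ≡ 3 (mod 4), so (9/103) = +(103/9).
Reduce top mod 9: now compute (4/9).
Pull out 2^2: since 9 ≡ 1 (mod 8), (2/9) = +1, so (2/9)^2 = +1.
Reached (1/9) = 1. Collecting the sign flips along the way, the symbol is +1.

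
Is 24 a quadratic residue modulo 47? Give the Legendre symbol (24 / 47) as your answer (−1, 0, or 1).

1

Pull out 2^3: since 47 ≡ 7 (mod 8), (2/47) = +1, so (2/47)^3 = +1.
Reciprocity: 3 ≡ 3 and 47 ≡ 3 (mod 4), so (3/47) = −(47/3).
Reduce top mod 3: now compute (2/3).
Pull out 2: since 3 ≡ 3 (mod 8), (2/3) = -1.
Reached (1/3) = 1. Collecting the sign flips along the way, the symbol is +1.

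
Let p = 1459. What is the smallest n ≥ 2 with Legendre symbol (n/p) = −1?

(2/1459) = −1, so 2 is the smallest positive non-residue mod 1459.

2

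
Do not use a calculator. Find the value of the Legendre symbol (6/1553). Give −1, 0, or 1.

-1

Pull out 2: since 1553 ≡ 1 (mod 8), (2/1553) = +1.
Reciprocity: 3 ≡ 3 and 1553 ≡ 1 (mod 4), so (3/1553) = +(1553/3).
Reduce top mod 3: now compute (2/3).
Pull out 2: since 3 ≡ 3 (mod 8), (2/3) = -1.
Reached (1/3) = 1. Collecting the sign flips along the way, the symbol is -1.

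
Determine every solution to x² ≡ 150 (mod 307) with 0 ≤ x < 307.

Since 307 ≡ 3 (mod 4), a square root of 150 is 150^((307+1)/4) = 150^77 mod 307.
Repeated squaring: 150^2≡89, 150^4≡246, 150^8≡37, 150^16≡141, 150^32≡233, 150^64≡257 (mod 307).
150^77 = 150^(64+8+4+1) ≡ 134 (mod 307).
Check: 134² = 17956 ≡ 150 (mod 307). The two roots are 134 and 173.

134, 173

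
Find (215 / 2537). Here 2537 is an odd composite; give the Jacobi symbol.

0

Reciprocity: 215 ≡ 3 and 2537 ≡ 1 (mod 4), so (215/2537) = +(2537/215).
Reduce top mod 215: now compute (172/215).
Pull out 2^2: since 215 ≡ 7 (mod 8), (2/215) = +1, so (2/215)^2 = +1.
Reciprocity: 43 ≡ 3 and 215 ≡ 3 (mod 4), so (43/215) = −(215/43).
Reduce top mod 43: now compute (0/43).
Top reduces to 0: gcd > 1, so the symbol is 0.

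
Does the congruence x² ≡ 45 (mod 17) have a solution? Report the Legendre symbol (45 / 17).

First reduce: 45 ≡ 11 (mod 17).
Reciprocity: 11 ≡ 3 and 17 ≡ 1 (mod 4), so (11/17) = +(17/11).
Reduce top mod 11: now compute (6/11).
Pull out 2: since 11 ≡ 3 (mod 8), (2/11) = -1.
Reciprocity: 3 ≡ 3 and 11 ≡ 3 (mod 4), so (3/11) = −(11/3).
Reduce top mod 3: now compute (2/3).
Pull out 2: since 3 ≡ 3 (mod 8), (2/3) = -1.
Reached (1/3) = 1. Collecting the sign flips along the way, the symbol is -1.

-1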